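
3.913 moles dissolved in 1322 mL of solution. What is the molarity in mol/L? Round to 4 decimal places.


Convert volume to liters: V_L = V_mL / 1000.
V_L = 1322 / 1000 = 1.322 L
M = n / V_L = 3.913 / 1.322
M = 2.95990923 mol/L, rounded to 4 dp:

2.9599 mol/L


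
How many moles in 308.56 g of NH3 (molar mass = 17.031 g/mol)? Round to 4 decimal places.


n = mass / M
n = 308.56 / 17.031
n = 18.11755035 mol, rounded to 4 dp:

18.1176 mol


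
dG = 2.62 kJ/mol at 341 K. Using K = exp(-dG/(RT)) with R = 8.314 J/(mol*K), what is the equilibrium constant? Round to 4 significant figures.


dG is in kJ/mol; multiply by 1000 to match R in J/(mol*K).
RT = 8.314 * 341 = 2835.074 J/mol
exponent = -dG*1000 / (RT) = -(2.62*1000) / 2835.074 = -0.92413814
K = exp(-0.92413814)
K = 0.39687332, rounded to 4 significant figures:

0.3969


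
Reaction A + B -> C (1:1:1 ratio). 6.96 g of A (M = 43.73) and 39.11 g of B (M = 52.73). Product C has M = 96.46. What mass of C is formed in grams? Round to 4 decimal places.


Find moles of each reactant; the smaller value is the limiting reagent in a 1:1:1 reaction, so moles_C equals moles of the limiter.
n_A = mass_A / M_A = 6.96 / 43.73 = 0.159158 mol
n_B = mass_B / M_B = 39.11 / 52.73 = 0.741703 mol
Limiting reagent: A (smaller), n_limiting = 0.159158 mol
mass_C = n_limiting * M_C = 0.159158 * 96.46
mass_C = 15.35238068 g, rounded to 4 dp:

15.3524 g


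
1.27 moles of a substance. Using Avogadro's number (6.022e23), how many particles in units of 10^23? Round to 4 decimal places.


N = n * NA, then divide by 1e23 for the requested units.
N / 1e23 = n * 6.022
N / 1e23 = 1.27 * 6.022
N / 1e23 = 7.64794, rounded to 4 dp:

7.6479


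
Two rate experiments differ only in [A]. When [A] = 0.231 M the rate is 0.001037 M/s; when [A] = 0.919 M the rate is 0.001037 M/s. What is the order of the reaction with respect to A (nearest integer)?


Rate is proportional to [A]^n, so rate2/rate1 = ([A]2/[A]1)^n. Take logs to solve for n.
rate2/rate1 = 0.001037 / 0.001037 = 1.0
[A]2/[A]1 = 0.919 / 0.231 = 3.9784
n = ln(1.0) / ln(3.9784) = 0.0
Nearest integer order:

0


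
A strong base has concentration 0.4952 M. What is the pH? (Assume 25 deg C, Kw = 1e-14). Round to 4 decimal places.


A strong base dissociates completely, so [OH-] equals the given concentration.
pOH = -log10([OH-]) = -log10(0.4952) = 0.305219
pH = 14 - pOH = 14 - 0.305219
pH = 13.694781, rounded to 4 dp:

13.6948


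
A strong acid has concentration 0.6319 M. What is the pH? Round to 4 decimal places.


A strong acid dissociates completely, so [H+] equals the given concentration.
pH = -log10([H+]) = -log10(0.6319)
pH = 0.19935164, rounded to 4 dp:

0.1994


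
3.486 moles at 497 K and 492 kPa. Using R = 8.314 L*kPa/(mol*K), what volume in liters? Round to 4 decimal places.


PV = nRT, solve for V = nRT / P.
nRT = 3.486 * 8.314 * 497 = 14404.3542
V = 14404.3542 / 492
V = 29.27714268 L, rounded to 4 dp:

29.2771 L


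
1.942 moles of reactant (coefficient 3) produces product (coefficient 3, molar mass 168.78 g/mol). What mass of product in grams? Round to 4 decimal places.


Use the coefficient ratio to convert reactant moles to product moles, then multiply by the product's molar mass.
moles_P = moles_R * (coeff_P / coeff_R) = 1.942 * (3/3) = 1.942
mass_P = moles_P * M_P = 1.942 * 168.78
mass_P = 327.77076 g, rounded to 4 dp:

327.7708 g


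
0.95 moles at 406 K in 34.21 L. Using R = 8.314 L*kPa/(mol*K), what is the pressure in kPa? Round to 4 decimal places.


PV = nRT, solve for P = nRT / V.
nRT = 0.95 * 8.314 * 406 = 3206.7098
P = 3206.7098 / 34.21
P = 93.73603625 kPa, rounded to 4 dp:

93.7360 kPa


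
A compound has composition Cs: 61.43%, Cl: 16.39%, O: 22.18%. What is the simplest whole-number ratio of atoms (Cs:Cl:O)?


Assume 100 g of compound, divide each mass% by atomic mass to get moles, then normalize by the smallest to get a raw atom ratio.
Moles per 100 g: Cs: 61.43/132.905 = 0.4622, Cl: 16.39/35.453 = 0.4623, O: 22.18/15.999 = 1.3863
Raw ratio (divide by min = 0.4622): Cs: 1.0, Cl: 1.0, O: 2.999
Multiply by 1 to clear fractions: Cs: 1.0 ~= 1, Cl: 1.0 ~= 1, O: 2.999 ~= 3
Reduce by GCD to get the simplest whole-number ratio:

1:1:3


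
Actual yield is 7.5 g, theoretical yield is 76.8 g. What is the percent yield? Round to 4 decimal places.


% yield = 100 * actual / theoretical
% yield = 100 * 7.5 / 76.8
% yield = 9.765625 %, rounded to 4 dp:

9.7656 %


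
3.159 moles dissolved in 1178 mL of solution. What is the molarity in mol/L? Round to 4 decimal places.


Convert volume to liters: V_L = V_mL / 1000.
V_L = 1178 / 1000 = 1.178 L
M = n / V_L = 3.159 / 1.178
M = 2.68166384 mol/L, rounded to 4 dp:

2.6817 mol/L


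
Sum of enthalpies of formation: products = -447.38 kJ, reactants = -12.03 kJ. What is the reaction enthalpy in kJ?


dH_rxn = sum(dH_f products) - sum(dH_f reactants)
dH_rxn = -447.38 - (-12.03)
dH_rxn = -435.35 kJ:

-435.35 kJ


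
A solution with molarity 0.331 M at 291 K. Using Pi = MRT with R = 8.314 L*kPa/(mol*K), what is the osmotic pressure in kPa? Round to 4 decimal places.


Osmotic pressure (van't Hoff): Pi = M*R*T.
RT = 8.314 * 291 = 2419.374
Pi = 0.331 * 2419.374
Pi = 800.812794 kPa, rounded to 4 dp:

800.8128 kPa


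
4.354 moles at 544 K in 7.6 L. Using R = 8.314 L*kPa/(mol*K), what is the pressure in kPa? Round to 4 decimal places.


PV = nRT, solve for P = nRT / V.
nRT = 4.354 * 8.314 * 544 = 19692.3409
P = 19692.3409 / 7.6
P = 2591.09748684 kPa, rounded to 4 dp:

2591.0975 kPa


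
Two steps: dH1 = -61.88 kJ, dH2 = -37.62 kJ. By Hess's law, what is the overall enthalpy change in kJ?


Hess's law: enthalpy is a state function, so add the step enthalpies.
dH_total = dH1 + dH2 = -61.88 + (-37.62)
dH_total = -99.5 kJ:

-99.50 kJ


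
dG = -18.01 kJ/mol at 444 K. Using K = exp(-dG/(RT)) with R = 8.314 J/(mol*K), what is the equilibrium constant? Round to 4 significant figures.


dG is in kJ/mol; multiply by 1000 to match R in J/(mol*K).
RT = 8.314 * 444 = 3691.416 J/mol
exponent = -dG*1000 / (RT) = -(-18.01*1000) / 3691.416 = 4.87888658
K = exp(4.87888658)
K = 131.48419, rounded to 4 significant figures:

131.5


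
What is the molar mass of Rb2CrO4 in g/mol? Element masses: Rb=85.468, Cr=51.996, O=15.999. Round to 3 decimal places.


M = sum(count * atomic_mass) over atoms.
M = 2*85.468 + 1*51.996 + 4*15.999
M = 170.936 + 51.996 + 63.996
M = 286.928 g/mol, rounded to 3 dp:

286.928 g/mol


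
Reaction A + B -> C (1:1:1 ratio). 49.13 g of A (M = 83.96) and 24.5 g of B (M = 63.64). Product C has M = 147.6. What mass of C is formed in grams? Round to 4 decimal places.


Find moles of each reactant; the smaller value is the limiting reagent in a 1:1:1 reaction, so moles_C equals moles of the limiter.
n_A = mass_A / M_A = 49.13 / 83.96 = 0.58516 mol
n_B = mass_B / M_B = 24.5 / 63.64 = 0.384978 mol
Limiting reagent: B (smaller), n_limiting = 0.384978 mol
mass_C = n_limiting * M_C = 0.384978 * 147.6
mass_C = 56.8227528 g, rounded to 4 dp:

56.8228 g


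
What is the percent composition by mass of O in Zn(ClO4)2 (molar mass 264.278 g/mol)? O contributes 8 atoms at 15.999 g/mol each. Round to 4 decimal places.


pct = 100 * (n_elem * M_elem) / M_total
mass_contribution = 8 * 15.999 = 127.992 g/mol
pct = 100 * 127.992 / 264.278
pct = 48.43081906 %, rounded to 4 dp:

48.4308 %


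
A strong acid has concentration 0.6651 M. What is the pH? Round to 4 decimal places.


A strong acid dissociates completely, so [H+] equals the given concentration.
pH = -log10([H+]) = -log10(0.6651)
pH = 0.17711305, rounded to 4 dp:

0.1771


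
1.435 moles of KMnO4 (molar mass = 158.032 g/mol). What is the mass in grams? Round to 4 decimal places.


mass = n * M
mass = 1.435 * 158.032
mass = 226.77592 g, rounded to 4 dp:

226.7759 g


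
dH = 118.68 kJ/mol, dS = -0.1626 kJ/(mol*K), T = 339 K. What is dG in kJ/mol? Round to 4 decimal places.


Gibbs: dG = dH - T*dS (consistent units, dS already in kJ/(mol*K)).
T*dS = 339 * -0.1626 = -55.1214
dG = 118.68 - (-55.1214)
dG = 173.8014 kJ/mol, rounded to 4 dp:

173.8014 kJ/mol


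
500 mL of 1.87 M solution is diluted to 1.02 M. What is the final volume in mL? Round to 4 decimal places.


Dilution: M1*V1 = M2*V2, solve for V2.
V2 = M1*V1 / M2
V2 = 1.87 * 500 / 1.02
V2 = 935.0 / 1.02
V2 = 916.66666667 mL, rounded to 4 dp:

916.6667 mL


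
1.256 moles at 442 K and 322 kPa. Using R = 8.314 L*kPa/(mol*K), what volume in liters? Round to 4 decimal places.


PV = nRT, solve for V = nRT / P.
nRT = 1.256 * 8.314 * 442 = 4615.5337
V = 4615.5337 / 322
V = 14.33395559 L, rounded to 4 dp:

14.3340 L


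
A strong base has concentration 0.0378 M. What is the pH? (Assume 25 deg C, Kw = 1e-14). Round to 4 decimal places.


A strong base dissociates completely, so [OH-] equals the given concentration.
pOH = -log10([OH-]) = -log10(0.0378) = 1.422508
pH = 14 - pOH = 14 - 1.422508
pH = 12.577492, rounded to 4 dp:

12.5775


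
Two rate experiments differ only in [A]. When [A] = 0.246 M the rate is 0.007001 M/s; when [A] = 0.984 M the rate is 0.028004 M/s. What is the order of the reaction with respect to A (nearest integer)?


Rate is proportional to [A]^n, so rate2/rate1 = ([A]2/[A]1)^n. Take logs to solve for n.
rate2/rate1 = 0.028004 / 0.007001 = 4.0
[A]2/[A]1 = 0.984 / 0.246 = 4.0
n = ln(4.0) / ln(4.0) = 1.0
Nearest integer order:

1


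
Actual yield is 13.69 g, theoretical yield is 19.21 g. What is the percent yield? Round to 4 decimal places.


% yield = 100 * actual / theoretical
% yield = 100 * 13.69 / 19.21
% yield = 71.26496616 %, rounded to 4 dp:

71.2650 %


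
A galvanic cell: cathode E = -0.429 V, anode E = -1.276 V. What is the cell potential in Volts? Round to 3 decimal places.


Standard cell potential: E_cell = E_cathode - E_anode.
E_cell = -0.429 - (-1.276)
E_cell = 0.847 V, rounded to 3 dp:

0.847 V


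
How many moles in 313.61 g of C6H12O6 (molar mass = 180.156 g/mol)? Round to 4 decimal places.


n = mass / M
n = 313.61 / 180.156
n = 1.74076911 mol, rounded to 4 dp:

1.7408 mol


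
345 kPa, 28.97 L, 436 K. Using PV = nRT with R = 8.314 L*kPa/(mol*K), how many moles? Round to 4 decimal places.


PV = nRT, solve for n = PV / (RT).
PV = 345 * 28.97 = 9994.65
RT = 8.314 * 436 = 3624.904
n = 9994.65 / 3624.904
n = 2.75721785 mol, rounded to 4 dp:

2.7572 mol


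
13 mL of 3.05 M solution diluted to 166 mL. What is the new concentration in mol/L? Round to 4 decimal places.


Dilution: M1*V1 = M2*V2, solve for M2.
M2 = M1*V1 / V2
M2 = 3.05 * 13 / 166
M2 = 39.65 / 166
M2 = 0.23885542 mol/L, rounded to 4 dp:

0.2389 mol/L


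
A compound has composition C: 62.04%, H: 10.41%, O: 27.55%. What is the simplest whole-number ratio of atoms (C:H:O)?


Assume 100 g of compound, divide each mass% by atomic mass to get moles, then normalize by the smallest to get a raw atom ratio.
Moles per 100 g: C: 62.04/12.011 = 5.1653, H: 10.41/1.008 = 10.3274, O: 27.55/15.999 = 1.722
Raw ratio (divide by min = 1.722): C: 3.0, H: 5.997, O: 1.0
Multiply by 1 to clear fractions: C: 3.0 ~= 3, H: 5.997 ~= 6, O: 1.0 ~= 1
Reduce by GCD to get the simplest whole-number ratio:

3:6:1


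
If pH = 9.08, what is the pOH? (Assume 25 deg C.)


At 25 deg C, pH + pOH = 14.
pOH = 14 - pH = 14 - 9.08
pOH = 4.92:

4.92


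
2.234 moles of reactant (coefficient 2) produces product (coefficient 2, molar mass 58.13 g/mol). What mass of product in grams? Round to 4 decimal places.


Use the coefficient ratio to convert reactant moles to product moles, then multiply by the product's molar mass.
moles_P = moles_R * (coeff_P / coeff_R) = 2.234 * (2/2) = 2.234
mass_P = moles_P * M_P = 2.234 * 58.13
mass_P = 129.86242 g, rounded to 4 dp:

129.8624 g


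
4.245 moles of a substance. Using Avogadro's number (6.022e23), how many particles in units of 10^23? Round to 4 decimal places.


N = n * NA, then divide by 1e23 for the requested units.
N / 1e23 = n * 6.022
N / 1e23 = 4.245 * 6.022
N / 1e23 = 25.56339, rounded to 4 dp:

25.5634


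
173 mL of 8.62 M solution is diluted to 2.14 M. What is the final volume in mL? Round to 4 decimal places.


Dilution: M1*V1 = M2*V2, solve for V2.
V2 = M1*V1 / M2
V2 = 8.62 * 173 / 2.14
V2 = 1491.26 / 2.14
V2 = 696.85046729 mL, rounded to 4 dp:

696.8505 mL


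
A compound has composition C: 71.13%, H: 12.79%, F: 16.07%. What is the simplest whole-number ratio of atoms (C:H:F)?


Assume 100 g of compound, divide each mass% by atomic mass to get moles, then normalize by the smallest to get a raw atom ratio.
Moles per 100 g: C: 71.13/12.011 = 5.9221, H: 12.79/1.008 = 12.6885, F: 16.07/18.998 = 0.8459
Raw ratio (divide by min = 0.8459): C: 7.001, H: 15.0, F: 1.0
Multiply by 1 to clear fractions: C: 7.001 ~= 7, H: 15.0 ~= 15, F: 1.0 ~= 1
Reduce by GCD to get the simplest whole-number ratio:

7:15:1


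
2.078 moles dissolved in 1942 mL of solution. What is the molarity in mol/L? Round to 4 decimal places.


Convert volume to liters: V_L = V_mL / 1000.
V_L = 1942 / 1000 = 1.942 L
M = n / V_L = 2.078 / 1.942
M = 1.0700309 mol/L, rounded to 4 dp:

1.0700 mol/L


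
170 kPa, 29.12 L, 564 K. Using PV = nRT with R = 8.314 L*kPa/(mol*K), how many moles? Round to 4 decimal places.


PV = nRT, solve for n = PV / (RT).
PV = 170 * 29.12 = 4950.4
RT = 8.314 * 564 = 4689.096
n = 4950.4 / 4689.096
n = 1.05572588 mol, rounded to 4 dp:

1.0557 mol


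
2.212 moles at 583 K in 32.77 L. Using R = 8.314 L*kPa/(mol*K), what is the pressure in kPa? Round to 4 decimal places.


PV = nRT, solve for P = nRT / V.
nRT = 2.212 * 8.314 * 583 = 10721.7011
P = 10721.7011 / 32.77
P = 327.18038145 kPa, rounded to 4 dp:

327.1804 kPa


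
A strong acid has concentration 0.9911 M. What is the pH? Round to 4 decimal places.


A strong acid dissociates completely, so [H+] equals the given concentration.
pH = -log10([H+]) = -log10(0.9911)
pH = 0.00388252, rounded to 4 dp:

0.0039


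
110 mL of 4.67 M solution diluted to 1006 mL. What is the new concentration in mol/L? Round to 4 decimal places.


Dilution: M1*V1 = M2*V2, solve for M2.
M2 = M1*V1 / V2
M2 = 4.67 * 110 / 1006
M2 = 513.7 / 1006
M2 = 0.51063618 mol/L, rounded to 4 dp:

0.5106 mol/L


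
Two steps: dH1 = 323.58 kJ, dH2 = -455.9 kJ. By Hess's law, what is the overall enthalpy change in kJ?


Hess's law: enthalpy is a state function, so add the step enthalpies.
dH_total = dH1 + dH2 = 323.58 + (-455.9)
dH_total = -132.32 kJ:

-132.32 kJ


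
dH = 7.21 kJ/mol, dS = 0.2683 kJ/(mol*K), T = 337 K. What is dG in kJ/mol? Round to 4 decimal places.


Gibbs: dG = dH - T*dS (consistent units, dS already in kJ/(mol*K)).
T*dS = 337 * 0.2683 = 90.4171
dG = 7.21 - (90.4171)
dG = -83.2071 kJ/mol, rounded to 4 dp:

-83.2071 kJ/mol


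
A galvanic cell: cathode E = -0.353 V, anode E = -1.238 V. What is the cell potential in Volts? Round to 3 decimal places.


Standard cell potential: E_cell = E_cathode - E_anode.
E_cell = -0.353 - (-1.238)
E_cell = 0.885 V, rounded to 3 dp:

0.885 V


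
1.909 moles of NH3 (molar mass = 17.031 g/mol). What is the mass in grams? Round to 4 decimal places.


mass = n * M
mass = 1.909 * 17.031
mass = 32.512179 g, rounded to 4 dp:

32.5122 g


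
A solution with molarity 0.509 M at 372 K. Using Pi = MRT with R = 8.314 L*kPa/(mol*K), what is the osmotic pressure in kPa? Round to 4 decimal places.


Osmotic pressure (van't Hoff): Pi = M*R*T.
RT = 8.314 * 372 = 3092.808
Pi = 0.509 * 3092.808
Pi = 1574.239272 kPa, rounded to 4 dp:

1574.2393 kPa


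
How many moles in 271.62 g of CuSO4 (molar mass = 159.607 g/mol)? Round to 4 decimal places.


n = mass / M
n = 271.62 / 159.607
n = 1.70180506 mol, rounded to 4 dp:

1.7018 mol


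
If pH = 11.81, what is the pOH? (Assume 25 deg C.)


At 25 deg C, pH + pOH = 14.
pOH = 14 - pH = 14 - 11.81
pOH = 2.19:

2.19


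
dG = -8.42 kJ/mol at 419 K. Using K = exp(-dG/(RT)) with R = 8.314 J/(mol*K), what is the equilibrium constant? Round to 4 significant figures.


dG is in kJ/mol; multiply by 1000 to match R in J/(mol*K).
RT = 8.314 * 419 = 3483.566 J/mol
exponent = -dG*1000 / (RT) = -(-8.42*1000) / 3483.566 = 2.41706343
K = exp(2.41706343)
K = 11.212884, rounded to 4 significant figures:

11.21


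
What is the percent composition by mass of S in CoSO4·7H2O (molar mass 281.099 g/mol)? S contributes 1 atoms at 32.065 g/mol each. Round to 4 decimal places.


pct = 100 * (n_elem * M_elem) / M_total
mass_contribution = 1 * 32.065 = 32.065 g/mol
pct = 100 * 32.065 / 281.099
pct = 11.40701319 %, rounded to 4 dp:

11.4070 %


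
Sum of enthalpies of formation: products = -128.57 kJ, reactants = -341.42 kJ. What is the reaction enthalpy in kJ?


dH_rxn = sum(dH_f products) - sum(dH_f reactants)
dH_rxn = -128.57 - (-341.42)
dH_rxn = 212.85 kJ:

212.85 kJ


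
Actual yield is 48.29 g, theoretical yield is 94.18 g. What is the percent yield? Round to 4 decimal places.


% yield = 100 * actual / theoretical
% yield = 100 * 48.29 / 94.18
% yield = 51.27415587 %, rounded to 4 dp:

51.2742 %


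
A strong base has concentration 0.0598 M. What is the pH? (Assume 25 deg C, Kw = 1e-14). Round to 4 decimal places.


A strong base dissociates completely, so [OH-] equals the given concentration.
pOH = -log10([OH-]) = -log10(0.0598) = 1.223299
pH = 14 - pOH = 14 - 1.223299
pH = 12.776701, rounded to 4 dp:

12.7767


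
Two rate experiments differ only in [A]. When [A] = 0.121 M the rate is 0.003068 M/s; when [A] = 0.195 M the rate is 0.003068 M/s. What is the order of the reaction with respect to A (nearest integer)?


Rate is proportional to [A]^n, so rate2/rate1 = ([A]2/[A]1)^n. Take logs to solve for n.
rate2/rate1 = 0.003068 / 0.003068 = 1.0
[A]2/[A]1 = 0.195 / 0.121 = 1.6116
n = ln(1.0) / ln(1.6116) = 0.0
Nearest integer order:

0


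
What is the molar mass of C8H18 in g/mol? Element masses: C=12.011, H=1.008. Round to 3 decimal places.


M = sum(count * atomic_mass) over atoms.
M = 8*12.011 + 18*1.008
M = 96.088 + 18.144
M = 114.232 g/mol, rounded to 3 dp:

114.232 g/mol


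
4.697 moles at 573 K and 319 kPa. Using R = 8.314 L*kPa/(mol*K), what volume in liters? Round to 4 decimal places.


PV = nRT, solve for V = nRT / P.
nRT = 4.697 * 8.314 * 573 = 22376.1416
V = 22376.1416 / 319
V = 70.14464451 L, rounded to 4 dp:

70.1446 L


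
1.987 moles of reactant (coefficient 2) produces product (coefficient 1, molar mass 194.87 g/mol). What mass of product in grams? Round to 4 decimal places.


Use the coefficient ratio to convert reactant moles to product moles, then multiply by the product's molar mass.
moles_P = moles_R * (coeff_P / coeff_R) = 1.987 * (1/2) = 0.9935
mass_P = moles_P * M_P = 0.9935 * 194.87
mass_P = 193.603345 g, rounded to 4 dp:

193.6033 g


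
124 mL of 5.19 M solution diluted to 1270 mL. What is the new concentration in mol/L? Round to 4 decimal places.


Dilution: M1*V1 = M2*V2, solve for M2.
M2 = M1*V1 / V2
M2 = 5.19 * 124 / 1270
M2 = 643.56 / 1270
M2 = 0.50674016 mol/L, rounded to 4 dp:

0.5067 mol/L


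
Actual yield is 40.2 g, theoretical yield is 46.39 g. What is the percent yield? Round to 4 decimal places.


% yield = 100 * actual / theoretical
% yield = 100 * 40.2 / 46.39
% yield = 86.65660703 %, rounded to 4 dp:

86.6566 %


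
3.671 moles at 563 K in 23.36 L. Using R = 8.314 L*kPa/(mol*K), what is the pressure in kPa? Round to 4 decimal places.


PV = nRT, solve for P = nRT / V.
nRT = 3.671 * 8.314 * 563 = 17183.1507
P = 17183.1507 / 23.36
P = 735.58008134 kPa, rounded to 4 dp:

735.5801 kPa


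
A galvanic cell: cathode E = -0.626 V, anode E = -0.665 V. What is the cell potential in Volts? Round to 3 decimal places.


Standard cell potential: E_cell = E_cathode - E_anode.
E_cell = -0.626 - (-0.665)
E_cell = 0.039 V, rounded to 3 dp:

0.039 V


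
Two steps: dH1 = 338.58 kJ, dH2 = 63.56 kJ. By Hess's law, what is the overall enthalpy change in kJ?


Hess's law: enthalpy is a state function, so add the step enthalpies.
dH_total = dH1 + dH2 = 338.58 + (63.56)
dH_total = 402.14 kJ:

402.14 kJ


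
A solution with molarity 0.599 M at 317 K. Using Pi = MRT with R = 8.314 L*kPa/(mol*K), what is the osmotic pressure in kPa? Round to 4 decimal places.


Osmotic pressure (van't Hoff): Pi = M*R*T.
RT = 8.314 * 317 = 2635.538
Pi = 0.599 * 2635.538
Pi = 1578.687262 kPa, rounded to 4 dp:

1578.6873 kPa


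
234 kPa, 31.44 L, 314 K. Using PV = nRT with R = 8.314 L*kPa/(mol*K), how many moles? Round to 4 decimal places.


PV = nRT, solve for n = PV / (RT).
PV = 234 * 31.44 = 7356.96
RT = 8.314 * 314 = 2610.596
n = 7356.96 / 2610.596
n = 2.8181151 mol, rounded to 4 dp:

2.8181 mol


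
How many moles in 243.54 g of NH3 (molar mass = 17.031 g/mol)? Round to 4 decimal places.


n = mass / M
n = 243.54 / 17.031
n = 14.29980624 mol, rounded to 4 dp:

14.2998 mol


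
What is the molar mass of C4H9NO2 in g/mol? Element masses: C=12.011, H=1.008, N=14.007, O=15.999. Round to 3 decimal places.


M = sum(count * atomic_mass) over atoms.
M = 4*12.011 + 9*1.008 + 1*14.007 + 2*15.999
M = 48.044 + 9.072 + 14.007 + 31.998
M = 103.121 g/mol, rounded to 3 dp:

103.121 g/mol


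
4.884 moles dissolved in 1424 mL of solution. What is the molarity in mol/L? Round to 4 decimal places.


Convert volume to liters: V_L = V_mL / 1000.
V_L = 1424 / 1000 = 1.424 L
M = n / V_L = 4.884 / 1.424
M = 3.42977528 mol/L, rounded to 4 dp:

3.4298 mol/L


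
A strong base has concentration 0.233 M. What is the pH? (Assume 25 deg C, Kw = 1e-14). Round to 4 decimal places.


A strong base dissociates completely, so [OH-] equals the given concentration.
pOH = -log10([OH-]) = -log10(0.233) = 0.632644
pH = 14 - pOH = 14 - 0.632644
pH = 13.367356, rounded to 4 dp:

13.3674


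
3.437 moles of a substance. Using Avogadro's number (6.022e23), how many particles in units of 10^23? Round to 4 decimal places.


N = n * NA, then divide by 1e23 for the requested units.
N / 1e23 = n * 6.022
N / 1e23 = 3.437 * 6.022
N / 1e23 = 20.697614, rounded to 4 dp:

20.6976


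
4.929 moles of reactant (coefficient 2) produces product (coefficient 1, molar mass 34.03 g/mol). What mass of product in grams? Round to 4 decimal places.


Use the coefficient ratio to convert reactant moles to product moles, then multiply by the product's molar mass.
moles_P = moles_R * (coeff_P / coeff_R) = 4.929 * (1/2) = 2.4645
mass_P = moles_P * M_P = 2.4645 * 34.03
mass_P = 83.866935 g, rounded to 4 dp:

83.8669 g


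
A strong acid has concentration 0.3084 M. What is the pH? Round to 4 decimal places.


A strong acid dissociates completely, so [H+] equals the given concentration.
pH = -log10([H+]) = -log10(0.3084)
pH = 0.51088563, rounded to 4 dp:

0.5109


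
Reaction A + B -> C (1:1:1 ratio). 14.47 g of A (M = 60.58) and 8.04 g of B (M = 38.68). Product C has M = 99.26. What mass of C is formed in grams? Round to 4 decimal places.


Find moles of each reactant; the smaller value is the limiting reagent in a 1:1:1 reaction, so moles_C equals moles of the limiter.
n_A = mass_A / M_A = 14.47 / 60.58 = 0.238858 mol
n_B = mass_B / M_B = 8.04 / 38.68 = 0.207859 mol
Limiting reagent: B (smaller), n_limiting = 0.207859 mol
mass_C = n_limiting * M_C = 0.207859 * 99.26
mass_C = 20.63208434 g, rounded to 4 dp:

20.6321 g


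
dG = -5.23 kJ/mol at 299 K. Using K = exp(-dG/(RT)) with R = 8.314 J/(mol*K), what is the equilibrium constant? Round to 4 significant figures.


dG is in kJ/mol; multiply by 1000 to match R in J/(mol*K).
RT = 8.314 * 299 = 2485.886 J/mol
exponent = -dG*1000 / (RT) = -(-5.23*1000) / 2485.886 = 2.10387765
K = exp(2.10387765)
K = 8.1978969, rounded to 4 significant figures:

8.198


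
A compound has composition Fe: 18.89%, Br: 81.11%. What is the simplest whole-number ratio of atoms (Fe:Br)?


Assume 100 g of compound, divide each mass% by atomic mass to get moles, then normalize by the smallest to get a raw atom ratio.
Moles per 100 g: Fe: 18.89/55.845 = 0.3383, Br: 81.11/79.904 = 1.0151
Raw ratio (divide by min = 0.3383): Fe: 1.0, Br: 3.001
Multiply by 1 to clear fractions: Fe: 1.0 ~= 1, Br: 3.001 ~= 3
Reduce by GCD to get the simplest whole-number ratio:

1:3


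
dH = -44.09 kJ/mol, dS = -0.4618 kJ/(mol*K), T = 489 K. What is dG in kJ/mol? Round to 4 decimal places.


Gibbs: dG = dH - T*dS (consistent units, dS already in kJ/(mol*K)).
T*dS = 489 * -0.4618 = -225.8202
dG = -44.09 - (-225.8202)
dG = 181.7302 kJ/mol, rounded to 4 dp:

181.7302 kJ/mol


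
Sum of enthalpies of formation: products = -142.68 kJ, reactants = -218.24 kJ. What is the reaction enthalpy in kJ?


dH_rxn = sum(dH_f products) - sum(dH_f reactants)
dH_rxn = -142.68 - (-218.24)
dH_rxn = 75.56 kJ:

75.56 kJ


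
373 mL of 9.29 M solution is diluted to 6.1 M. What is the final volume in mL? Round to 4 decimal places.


Dilution: M1*V1 = M2*V2, solve for V2.
V2 = M1*V1 / M2
V2 = 9.29 * 373 / 6.1
V2 = 3465.17 / 6.1
V2 = 568.06065574 mL, rounded to 4 dp:

568.0607 mL


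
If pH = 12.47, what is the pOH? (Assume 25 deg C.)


At 25 deg C, pH + pOH = 14.
pOH = 14 - pH = 14 - 12.47
pOH = 1.53:

1.53


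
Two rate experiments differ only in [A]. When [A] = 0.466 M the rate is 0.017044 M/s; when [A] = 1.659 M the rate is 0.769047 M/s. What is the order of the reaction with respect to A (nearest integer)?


Rate is proportional to [A]^n, so rate2/rate1 = ([A]2/[A]1)^n. Take logs to solve for n.
rate2/rate1 = 0.769047 / 0.017044 = 45.1213
[A]2/[A]1 = 1.659 / 0.466 = 3.5601
n = ln(45.1213) / ln(3.5601) = 3.0
Nearest integer order:

3


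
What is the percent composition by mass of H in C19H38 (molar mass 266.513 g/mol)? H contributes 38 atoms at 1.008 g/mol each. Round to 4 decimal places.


pct = 100 * (n_elem * M_elem) / M_total
mass_contribution = 38 * 1.008 = 38.304 g/mol
pct = 100 * 38.304 / 266.513
pct = 14.37228203 %, rounded to 4 dp:

14.3723 %


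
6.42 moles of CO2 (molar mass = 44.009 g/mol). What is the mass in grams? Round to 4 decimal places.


mass = n * M
mass = 6.42 * 44.009
mass = 282.53778 g, rounded to 4 dp:

282.5378 g


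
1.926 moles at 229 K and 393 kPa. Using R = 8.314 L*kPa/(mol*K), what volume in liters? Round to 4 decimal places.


PV = nRT, solve for V = nRT / P.
nRT = 1.926 * 8.314 * 229 = 3666.923
V = 3666.923 / 393
V = 9.33059288 L, rounded to 4 dp:

9.3306 L


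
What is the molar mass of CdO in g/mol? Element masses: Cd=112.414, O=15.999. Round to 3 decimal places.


M = sum(count * atomic_mass) over atoms.
M = 1*112.414 + 1*15.999
M = 112.414 + 15.999
M = 128.413 g/mol, rounded to 3 dp:

128.413 g/mol


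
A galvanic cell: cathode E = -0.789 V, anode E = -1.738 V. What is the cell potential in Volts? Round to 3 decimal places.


Standard cell potential: E_cell = E_cathode - E_anode.
E_cell = -0.789 - (-1.738)
E_cell = 0.949 V, rounded to 3 dp:

0.949 V


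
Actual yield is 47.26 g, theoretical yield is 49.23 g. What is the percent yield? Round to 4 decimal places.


% yield = 100 * actual / theoretical
% yield = 100 * 47.26 / 49.23
% yield = 95.99837497 %, rounded to 4 dp:

95.9984 %


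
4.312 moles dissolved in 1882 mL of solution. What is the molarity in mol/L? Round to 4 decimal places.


Convert volume to liters: V_L = V_mL / 1000.
V_L = 1882 / 1000 = 1.882 L
M = n / V_L = 4.312 / 1.882
M = 2.2911796 mol/L, rounded to 4 dp:

2.2912 mol/L


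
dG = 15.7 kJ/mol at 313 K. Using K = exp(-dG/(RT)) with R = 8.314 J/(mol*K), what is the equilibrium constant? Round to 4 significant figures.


dG is in kJ/mol; multiply by 1000 to match R in J/(mol*K).
RT = 8.314 * 313 = 2602.282 J/mol
exponent = -dG*1000 / (RT) = -(15.7*1000) / 2602.282 = -6.03316627
K = exp(-6.03316627)
K = 0.0023978896, rounded to 4 significant figures:

0.002398


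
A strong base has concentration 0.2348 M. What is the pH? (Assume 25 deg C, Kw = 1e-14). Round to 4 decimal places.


A strong base dissociates completely, so [OH-] equals the given concentration.
pOH = -log10([OH-]) = -log10(0.2348) = 0.629302
pH = 14 - pOH = 14 - 0.629302
pH = 13.370698, rounded to 4 dp:

13.3707


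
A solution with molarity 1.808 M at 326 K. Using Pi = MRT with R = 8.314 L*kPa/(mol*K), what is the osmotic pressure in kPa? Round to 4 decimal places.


Osmotic pressure (van't Hoff): Pi = M*R*T.
RT = 8.314 * 326 = 2710.364
Pi = 1.808 * 2710.364
Pi = 4900.338112 kPa, rounded to 4 dp:

4900.3381 kPa


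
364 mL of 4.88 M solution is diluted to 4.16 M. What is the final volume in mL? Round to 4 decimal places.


Dilution: M1*V1 = M2*V2, solve for V2.
V2 = M1*V1 / M2
V2 = 4.88 * 364 / 4.16
V2 = 1776.32 / 4.16
V2 = 427.0 mL, rounded to 4 dp:

427.0000 mL


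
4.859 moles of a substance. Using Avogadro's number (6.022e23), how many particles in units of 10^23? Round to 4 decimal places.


N = n * NA, then divide by 1e23 for the requested units.
N / 1e23 = n * 6.022
N / 1e23 = 4.859 * 6.022
N / 1e23 = 29.260898, rounded to 4 dp:

29.2609


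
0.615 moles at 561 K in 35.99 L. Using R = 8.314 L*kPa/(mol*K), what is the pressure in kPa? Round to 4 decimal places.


PV = nRT, solve for P = nRT / V.
nRT = 0.615 * 8.314 * 561 = 2868.4547
P = 2868.4547 / 35.99
P = 79.70143651 kPa, rounded to 4 dp:

79.7014 kPa


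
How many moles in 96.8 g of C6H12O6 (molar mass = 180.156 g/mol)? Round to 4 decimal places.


n = mass / M
n = 96.8 / 180.156
n = 0.53731211 mol, rounded to 4 dp:

0.5373 mol


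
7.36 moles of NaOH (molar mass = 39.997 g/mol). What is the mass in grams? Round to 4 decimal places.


mass = n * M
mass = 7.36 * 39.997
mass = 294.37792 g, rounded to 4 dp:

294.3779 g


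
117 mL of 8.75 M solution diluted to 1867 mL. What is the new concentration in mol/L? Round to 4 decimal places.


Dilution: M1*V1 = M2*V2, solve for M2.
M2 = M1*V1 / V2
M2 = 8.75 * 117 / 1867
M2 = 1023.75 / 1867
M2 = 0.54833958 mol/L, rounded to 4 dp:

0.5483 mol/L


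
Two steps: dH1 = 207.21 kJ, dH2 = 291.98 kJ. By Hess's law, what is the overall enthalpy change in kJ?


Hess's law: enthalpy is a state function, so add the step enthalpies.
dH_total = dH1 + dH2 = 207.21 + (291.98)
dH_total = 499.19 kJ:

499.19 kJ


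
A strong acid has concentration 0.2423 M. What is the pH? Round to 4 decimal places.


A strong acid dissociates completely, so [H+] equals the given concentration.
pH = -log10([H+]) = -log10(0.2423)
pH = 0.61564659, rounded to 4 dp:

0.6156


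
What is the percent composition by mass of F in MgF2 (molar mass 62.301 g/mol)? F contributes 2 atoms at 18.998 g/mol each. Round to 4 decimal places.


pct = 100 * (n_elem * M_elem) / M_total
mass_contribution = 2 * 18.998 = 37.996 g/mol
pct = 100 * 37.996 / 62.301
pct = 60.98778511 %, rounded to 4 dp:

60.9878 %


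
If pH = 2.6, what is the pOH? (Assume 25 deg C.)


At 25 deg C, pH + pOH = 14.
pOH = 14 - pH = 14 - 2.6
pOH = 11.4:

11.40


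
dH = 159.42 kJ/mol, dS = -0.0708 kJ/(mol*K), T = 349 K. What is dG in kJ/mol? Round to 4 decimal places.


Gibbs: dG = dH - T*dS (consistent units, dS already in kJ/(mol*K)).
T*dS = 349 * -0.0708 = -24.7092
dG = 159.42 - (-24.7092)
dG = 184.1292 kJ/mol, rounded to 4 dp:

184.1292 kJ/mol


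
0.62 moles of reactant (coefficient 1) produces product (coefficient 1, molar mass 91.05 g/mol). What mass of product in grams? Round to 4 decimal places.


Use the coefficient ratio to convert reactant moles to product moles, then multiply by the product's molar mass.
moles_P = moles_R * (coeff_P / coeff_R) = 0.62 * (1/1) = 0.62
mass_P = moles_P * M_P = 0.62 * 91.05
mass_P = 56.451 g, rounded to 4 dp:

56.4510 g


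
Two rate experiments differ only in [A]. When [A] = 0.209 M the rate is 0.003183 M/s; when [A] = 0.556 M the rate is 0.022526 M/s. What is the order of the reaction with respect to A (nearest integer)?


Rate is proportional to [A]^n, so rate2/rate1 = ([A]2/[A]1)^n. Take logs to solve for n.
rate2/rate1 = 0.022526 / 0.003183 = 7.077
[A]2/[A]1 = 0.556 / 0.209 = 2.6603
n = ln(7.077) / ln(2.6603) = 2.0
Nearest integer order:

2


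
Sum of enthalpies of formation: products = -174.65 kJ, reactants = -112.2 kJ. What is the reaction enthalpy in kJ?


dH_rxn = sum(dH_f products) - sum(dH_f reactants)
dH_rxn = -174.65 - (-112.2)
dH_rxn = -62.45 kJ:

-62.45 kJ


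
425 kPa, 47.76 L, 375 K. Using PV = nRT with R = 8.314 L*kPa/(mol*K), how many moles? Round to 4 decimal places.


PV = nRT, solve for n = PV / (RT).
PV = 425 * 47.76 = 20298.0
RT = 8.314 * 375 = 3117.75
n = 20298.0 / 3117.75
n = 6.51046428 mol, rounded to 4 dp:

6.5105 mol


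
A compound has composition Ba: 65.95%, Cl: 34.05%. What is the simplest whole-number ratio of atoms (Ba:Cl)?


Assume 100 g of compound, divide each mass% by atomic mass to get moles, then normalize by the smallest to get a raw atom ratio.
Moles per 100 g: Ba: 65.95/137.327 = 0.4802, Cl: 34.05/35.453 = 0.9604
Raw ratio (divide by min = 0.4802): Ba: 1.0, Cl: 2.0
Multiply by 1 to clear fractions: Ba: 1.0 ~= 1, Cl: 2.0 ~= 2
Reduce by GCD to get the simplest whole-number ratio:

1:2


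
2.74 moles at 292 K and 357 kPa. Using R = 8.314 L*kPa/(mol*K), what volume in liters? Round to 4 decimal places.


PV = nRT, solve for V = nRT / P.
nRT = 2.74 * 8.314 * 292 = 6651.8651
V = 6651.8651 / 357
V = 18.63267535 L, rounded to 4 dp:

18.6327 L


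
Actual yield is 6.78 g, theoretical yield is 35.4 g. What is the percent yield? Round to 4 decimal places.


% yield = 100 * actual / theoretical
% yield = 100 * 6.78 / 35.4
% yield = 19.15254237 %, rounded to 4 dp:

19.1525 %


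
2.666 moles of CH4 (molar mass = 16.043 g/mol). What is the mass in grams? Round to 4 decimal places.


mass = n * M
mass = 2.666 * 16.043
mass = 42.770638 g, rounded to 4 dp:

42.7706 g


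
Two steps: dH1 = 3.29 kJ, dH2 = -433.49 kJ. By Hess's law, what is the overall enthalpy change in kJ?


Hess's law: enthalpy is a state function, so add the step enthalpies.
dH_total = dH1 + dH2 = 3.29 + (-433.49)
dH_total = -430.2 kJ:

-430.20 kJ


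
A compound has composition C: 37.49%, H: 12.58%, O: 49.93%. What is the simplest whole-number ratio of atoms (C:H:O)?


Assume 100 g of compound, divide each mass% by atomic mass to get moles, then normalize by the smallest to get a raw atom ratio.
Moles per 100 g: C: 37.49/12.011 = 3.1213, H: 12.58/1.008 = 12.4802, O: 49.93/15.999 = 3.1208
Raw ratio (divide by min = 3.1208): C: 1.0, H: 3.999, O: 1.0
Multiply by 1 to clear fractions: C: 1.0 ~= 1, H: 3.999 ~= 4, O: 1.0 ~= 1
Reduce by GCD to get the simplest whole-number ratio:

1:4:1


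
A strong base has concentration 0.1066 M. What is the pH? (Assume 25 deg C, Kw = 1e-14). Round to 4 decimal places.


A strong base dissociates completely, so [OH-] equals the given concentration.
pOH = -log10([OH-]) = -log10(0.1066) = 0.972243
pH = 14 - pOH = 14 - 0.972243
pH = 13.027757, rounded to 4 dp:

13.0278


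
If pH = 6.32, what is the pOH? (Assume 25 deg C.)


At 25 deg C, pH + pOH = 14.
pOH = 14 - pH = 14 - 6.32
pOH = 7.68:

7.68


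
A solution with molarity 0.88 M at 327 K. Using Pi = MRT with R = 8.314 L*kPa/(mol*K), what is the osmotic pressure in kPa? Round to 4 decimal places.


Osmotic pressure (van't Hoff): Pi = M*R*T.
RT = 8.314 * 327 = 2718.678
Pi = 0.88 * 2718.678
Pi = 2392.43664 kPa, rounded to 4 dp:

2392.4366 kPa


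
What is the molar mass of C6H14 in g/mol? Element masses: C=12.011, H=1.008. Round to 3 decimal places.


M = sum(count * atomic_mass) over atoms.
M = 6*12.011 + 14*1.008
M = 72.066 + 14.112
M = 86.178 g/mol, rounded to 3 dp:

86.178 g/mol


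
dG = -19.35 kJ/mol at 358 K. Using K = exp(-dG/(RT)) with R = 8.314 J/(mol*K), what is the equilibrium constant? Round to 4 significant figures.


dG is in kJ/mol; multiply by 1000 to match R in J/(mol*K).
RT = 8.314 * 358 = 2976.412 J/mol
exponent = -dG*1000 / (RT) = -(-19.35*1000) / 2976.412 = 6.50111611
K = exp(6.50111611)
K = 665.88442, rounded to 4 significant figures:

665.9


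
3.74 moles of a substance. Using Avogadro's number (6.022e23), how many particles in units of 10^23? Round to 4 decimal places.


N = n * NA, then divide by 1e23 for the requested units.
N / 1e23 = n * 6.022
N / 1e23 = 3.74 * 6.022
N / 1e23 = 22.52228, rounded to 4 dp:

22.5223


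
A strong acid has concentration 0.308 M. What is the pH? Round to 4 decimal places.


A strong acid dissociates completely, so [H+] equals the given concentration.
pH = -log10([H+]) = -log10(0.308)
pH = 0.51144928, rounded to 4 dp:

0.5114


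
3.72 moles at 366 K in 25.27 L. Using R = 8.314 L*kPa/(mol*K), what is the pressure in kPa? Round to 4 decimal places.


PV = nRT, solve for P = nRT / V.
nRT = 3.72 * 8.314 * 366 = 11319.6773
P = 11319.6773 / 25.27
P = 447.94924021 kPa, rounded to 4 dp:

447.9492 kPa


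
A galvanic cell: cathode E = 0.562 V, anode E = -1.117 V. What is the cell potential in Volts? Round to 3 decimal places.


Standard cell potential: E_cell = E_cathode - E_anode.
E_cell = 0.562 - (-1.117)
E_cell = 1.679 V, rounded to 3 dp:

1.679 V


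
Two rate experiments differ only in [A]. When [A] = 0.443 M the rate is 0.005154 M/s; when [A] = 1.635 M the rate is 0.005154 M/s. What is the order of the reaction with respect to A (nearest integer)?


Rate is proportional to [A]^n, so rate2/rate1 = ([A]2/[A]1)^n. Take logs to solve for n.
rate2/rate1 = 0.005154 / 0.005154 = 1.0
[A]2/[A]1 = 1.635 / 0.443 = 3.6907
n = ln(1.0) / ln(3.6907) = 0.0
Nearest integer order:

0


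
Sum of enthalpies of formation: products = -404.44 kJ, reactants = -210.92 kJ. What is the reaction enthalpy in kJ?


dH_rxn = sum(dH_f products) - sum(dH_f reactants)
dH_rxn = -404.44 - (-210.92)
dH_rxn = -193.52 kJ:

-193.52 kJ


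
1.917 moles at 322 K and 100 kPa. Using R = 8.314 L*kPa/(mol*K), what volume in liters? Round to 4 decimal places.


PV = nRT, solve for V = nRT / P.
nRT = 1.917 * 8.314 * 322 = 5132.016
V = 5132.016 / 100
V = 51.32016 L, rounded to 4 dp:

51.3202 L


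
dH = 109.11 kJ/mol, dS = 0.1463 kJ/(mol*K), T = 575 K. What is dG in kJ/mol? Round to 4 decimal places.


Gibbs: dG = dH - T*dS (consistent units, dS already in kJ/(mol*K)).
T*dS = 575 * 0.1463 = 84.1225
dG = 109.11 - (84.1225)
dG = 24.9875 kJ/mol, rounded to 4 dp:

24.9875 kJ/mol


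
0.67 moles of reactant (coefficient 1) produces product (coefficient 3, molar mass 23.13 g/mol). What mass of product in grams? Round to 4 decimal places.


Use the coefficient ratio to convert reactant moles to product moles, then multiply by the product's molar mass.
moles_P = moles_R * (coeff_P / coeff_R) = 0.67 * (3/1) = 2.01
mass_P = moles_P * M_P = 2.01 * 23.13
mass_P = 46.4913 g, rounded to 4 dp:

46.4913 g


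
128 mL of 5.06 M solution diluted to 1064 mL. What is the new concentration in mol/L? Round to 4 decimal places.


Dilution: M1*V1 = M2*V2, solve for M2.
M2 = M1*V1 / V2
M2 = 5.06 * 128 / 1064
M2 = 647.68 / 1064
M2 = 0.6087218 mol/L, rounded to 4 dp:

0.6087 mol/L


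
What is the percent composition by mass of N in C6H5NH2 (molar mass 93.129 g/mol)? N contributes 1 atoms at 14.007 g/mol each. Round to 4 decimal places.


pct = 100 * (n_elem * M_elem) / M_total
mass_contribution = 1 * 14.007 = 14.007 g/mol
pct = 100 * 14.007 / 93.129
pct = 15.04042779 %, rounded to 4 dp:

15.0404 %


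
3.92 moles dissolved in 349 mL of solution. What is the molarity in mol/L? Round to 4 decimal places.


Convert volume to liters: V_L = V_mL / 1000.
V_L = 349 / 1000 = 0.349 L
M = n / V_L = 3.92 / 0.349
M = 11.23209169 mol/L, rounded to 4 dp:

11.2321 mol/L


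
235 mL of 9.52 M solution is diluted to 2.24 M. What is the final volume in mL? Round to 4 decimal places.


Dilution: M1*V1 = M2*V2, solve for V2.
V2 = M1*V1 / M2
V2 = 9.52 * 235 / 2.24
V2 = 2237.2 / 2.24
V2 = 998.75 mL, rounded to 4 dp:

998.7500 mL
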